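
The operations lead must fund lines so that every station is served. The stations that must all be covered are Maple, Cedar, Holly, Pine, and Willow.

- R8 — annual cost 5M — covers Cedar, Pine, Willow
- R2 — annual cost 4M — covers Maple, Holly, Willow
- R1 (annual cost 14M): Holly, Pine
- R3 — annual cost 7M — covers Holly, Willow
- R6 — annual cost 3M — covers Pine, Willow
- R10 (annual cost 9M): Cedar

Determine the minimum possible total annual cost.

9

Choose R8 and R2: together they cover Maple, Cedar, Holly, Pine, Willow — every station.
Total annual cost: 5 + 4 = 9.
No cover costs less than 9.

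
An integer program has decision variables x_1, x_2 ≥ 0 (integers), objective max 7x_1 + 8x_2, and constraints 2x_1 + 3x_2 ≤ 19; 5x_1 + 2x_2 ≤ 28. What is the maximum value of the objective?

(x_1,x_2)=(2,5): 2·2+3·5=19≤19, 5·2+2·5=20≤28, objective 54.
(x_1,x_2)=(3,4): 2·3+3·4=18≤19, 5·3+2·4=23≤28, objective 53.
(x_1,x_2)=(4,3): 2·4+3·3=17≤19, 5·4+2·3=26≤28, objective 52.
Maximum is 54 at (x_1,x_2)=(2,5).

54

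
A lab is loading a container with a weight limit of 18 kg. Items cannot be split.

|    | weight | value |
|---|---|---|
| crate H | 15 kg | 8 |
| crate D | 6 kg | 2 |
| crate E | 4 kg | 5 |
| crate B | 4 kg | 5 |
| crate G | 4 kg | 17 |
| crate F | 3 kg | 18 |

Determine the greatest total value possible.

45

Allowing fractional choices, the relaxed optimum would be about 46.6, but items are indivisible.
crate E + crate B + crate G + crate F: weight 4 + 4 + 4 + 3 = 15 ≤ 18, value 5 + 5 + 17 + 18 = 45.
crate D + crate E + crate G + crate F: weight 6 + 4 + 4 + 3 = 17 ≤ 18, value 2 + 5 + 17 + 18 = 42.
Best is crate E, crate B, crate G, and crate F with total value 45.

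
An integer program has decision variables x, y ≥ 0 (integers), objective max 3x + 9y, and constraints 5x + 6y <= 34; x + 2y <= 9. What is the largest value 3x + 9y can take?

39

(x,y)=(1,4) is feasible, giving 39.
(x,y)=(0,4) is feasible, giving 36.
No feasible integer point exceeds 39.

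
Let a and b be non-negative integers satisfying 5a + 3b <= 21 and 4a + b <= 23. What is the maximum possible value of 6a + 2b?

(a,b)=(4,0): 5·4+3·0=20≤21, 4·4+1·0=16≤23, objective 24.
(a,b)=(3,1): 5·3+3·1=18≤21, 4·3+1·1=13≤23, objective 20.
(a,b)=(3,0): 5·3+3·0=15≤21, 4·3+1·0=12≤23, objective 18.
Maximum is 24 at (a,b)=(4,0).

24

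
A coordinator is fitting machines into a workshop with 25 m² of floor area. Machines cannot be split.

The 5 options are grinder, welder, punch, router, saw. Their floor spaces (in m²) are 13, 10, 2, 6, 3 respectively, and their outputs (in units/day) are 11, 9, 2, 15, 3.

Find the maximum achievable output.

31

Take grinder, punch, router, and saw: floor space 13 + 2 + 6 + 3 = 24 ≤ 25, output 11 + 2 + 15 + 3 = 31.
No other feasible combination does better.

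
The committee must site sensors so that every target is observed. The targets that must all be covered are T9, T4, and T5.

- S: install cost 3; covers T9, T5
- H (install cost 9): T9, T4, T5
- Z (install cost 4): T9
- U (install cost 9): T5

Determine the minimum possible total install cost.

This is a weighted set-cover instance.
The greedy cost-per-new-target heuristic would pick S and H for 12, but a cheaper cover exists.
H alone covers T9, T4, T5 — every target.
Total install cost: 9.
No cover costs less than 9.

9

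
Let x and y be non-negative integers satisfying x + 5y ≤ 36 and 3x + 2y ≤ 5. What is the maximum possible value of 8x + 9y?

18

The continuous relaxation peaks at (0, 2.5) with value 22.50; rounding to a feasible lattice point costs some objective.
(x,y)=(0,2): 1·0+5·2=10≤36, 3·0+2·2=4≤5, objective 18.
(x,y)=(1,1): 1·1+5·1=6≤36, 3·1+2·1=5≤5, objective 17.
(x,y)=(0,1): 1·0+5·1=5≤36, 3·0+2·1=2≤5, objective 9.
Maximum is 18 at (x,y)=(0,2).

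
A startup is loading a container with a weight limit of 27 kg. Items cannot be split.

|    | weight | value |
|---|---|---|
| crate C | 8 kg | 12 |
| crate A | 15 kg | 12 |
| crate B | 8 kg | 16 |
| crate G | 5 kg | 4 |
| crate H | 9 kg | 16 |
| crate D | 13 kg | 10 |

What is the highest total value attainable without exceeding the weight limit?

44

Allowing fractional choices, the relaxed optimum would be about 45.6, but items are indivisible.
crate B + crate H: weight 8 + 9 = 17 ≤ 27, value 16 + 16 = 32.
crate C + crate B + crate H: weight 8 + 8 + 9 = 25 ≤ 27, value 12 + 16 + 16 = 44.
crate B + crate G + crate H: weight 8 + 5 + 9 = 22 ≤ 27, value 16 + 4 + 16 = 36.
Best is crate C, crate B, and crate H with total value 44.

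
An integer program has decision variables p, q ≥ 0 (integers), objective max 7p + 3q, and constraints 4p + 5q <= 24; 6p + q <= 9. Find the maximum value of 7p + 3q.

(p,q)=(1,3) is feasible, giving 16.
(p,q)=(1,2) is feasible, giving 13.
(p,q)=(0,4) is feasible, giving 12.
The best lattice point is (1,3), giving 16.

16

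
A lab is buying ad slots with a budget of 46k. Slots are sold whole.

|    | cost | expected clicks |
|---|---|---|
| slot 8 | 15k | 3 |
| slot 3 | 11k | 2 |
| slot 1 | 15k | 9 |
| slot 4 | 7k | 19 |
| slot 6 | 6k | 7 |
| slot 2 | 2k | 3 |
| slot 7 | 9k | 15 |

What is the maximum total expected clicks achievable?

53

This is an integer program with binary decision variables.
Allowing fractional choices, the relaxed optimum would be about 54.4, but ad slots are indivisible.
slot 1 + slot 4 + slot 6 + slot 2 + slot 7: cost 15 + 7 + 6 + 2 + 9 = 39 ≤ 46, expected clicks 9 + 19 + 7 + 3 + 15 = 53.
slot 1 + slot 4 + slot 6 + slot 7: cost 15 + 7 + 6 + 9 = 37 ≤ 46, expected clicks 9 + 19 + 7 + 15 = 50.
slot 3 + slot 1 + slot 4 + slot 2 + slot 7: cost 11 + 15 + 7 + 2 + 9 = 44 ≤ 46, expected clicks 2 + 9 + 19 + 3 + 15 = 48.
Best is slot 1, slot 4, slot 6, slot 2, and slot 7 with total expected clicks 53.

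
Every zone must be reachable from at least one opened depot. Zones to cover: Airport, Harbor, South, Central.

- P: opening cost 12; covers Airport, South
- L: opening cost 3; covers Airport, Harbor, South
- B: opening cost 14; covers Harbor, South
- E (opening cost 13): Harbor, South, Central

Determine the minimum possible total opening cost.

16

Choose L and E: together they cover Airport, Harbor, South, Central — every zone.
Total opening cost: 3 + 13 = 16.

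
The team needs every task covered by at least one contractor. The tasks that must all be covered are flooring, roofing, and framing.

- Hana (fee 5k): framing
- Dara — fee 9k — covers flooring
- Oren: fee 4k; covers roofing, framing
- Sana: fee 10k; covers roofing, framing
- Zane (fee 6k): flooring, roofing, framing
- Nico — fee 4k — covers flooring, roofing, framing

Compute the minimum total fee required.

Nico alone covers flooring, roofing, framing — every task.
Total fee: 4.
No cover costs less than 4.

4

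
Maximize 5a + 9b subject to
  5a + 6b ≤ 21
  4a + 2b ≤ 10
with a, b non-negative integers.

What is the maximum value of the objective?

The continuous relaxation peaks at (0, 3.5) with value 31.50; rounding to a feasible lattice point costs some objective.
(a,b)=(0,3): 5·0+6·3=18≤21, 4·0+2·3=6≤10, objective 27.
(a,b)=(1,2): 5·1+6·2=17≤21, 4·1+2·2=8≤10, objective 23.
(a,b)=(0,2): 5·0+6·2=12≤21, 4·0+2·2=4≤10, objective 18.
No feasible integer point exceeds 27.

27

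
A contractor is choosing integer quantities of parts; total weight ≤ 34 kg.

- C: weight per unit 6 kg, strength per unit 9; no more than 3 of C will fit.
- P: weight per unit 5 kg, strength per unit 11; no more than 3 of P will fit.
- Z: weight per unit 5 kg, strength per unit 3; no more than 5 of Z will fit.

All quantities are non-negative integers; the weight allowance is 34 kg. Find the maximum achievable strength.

This is a bounded integer knapsack.
3×C and 3×P: weight 33 ≤ 34, strength 3·9 + 3·11 = 60.
2×C, 3×P, and 1×Z: weight 32 ≤ 34, strength 2·9 + 3·11 + 1·3 = 54.
Best is 60.

60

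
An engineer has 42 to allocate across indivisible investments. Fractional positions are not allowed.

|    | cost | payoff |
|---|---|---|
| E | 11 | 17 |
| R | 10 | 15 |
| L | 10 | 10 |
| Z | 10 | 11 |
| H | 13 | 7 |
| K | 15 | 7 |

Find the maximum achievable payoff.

53

Allowing fractional choices, the relaxed optimum would be about 53.5, but investments are indivisible.
E + R + L + Z: cost 11 + 10 + 10 + 10 = 41 ≤ 42, payoff 17 + 15 + 10 + 11 = 53.
E + R + Z: cost 11 + 10 + 10 = 31 ≤ 42, payoff 17 + 15 + 11 = 43.
E + R + L: cost 11 + 10 + 10 = 31 ≤ 42, payoff 17 + 15 + 10 = 42.
Best is E, R, L, and Z with total payoff 53.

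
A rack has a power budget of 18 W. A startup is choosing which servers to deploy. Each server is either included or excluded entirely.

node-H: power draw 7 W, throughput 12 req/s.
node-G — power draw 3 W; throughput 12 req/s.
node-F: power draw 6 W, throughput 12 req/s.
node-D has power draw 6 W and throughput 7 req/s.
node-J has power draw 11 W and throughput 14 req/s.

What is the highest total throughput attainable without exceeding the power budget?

Allowing fractional choices, the relaxed optimum would be about 38.5, but servers are indivisible.
node-G + node-F + node-D: power draw 3 + 6 + 6 = 15 ≤ 18, throughput 12 + 12 + 7 = 31.
node-H + node-G + node-D: power draw 7 + 3 + 6 = 16 ≤ 18, throughput 12 + 12 + 7 = 31.
node-H + node-G + node-F: power draw 7 + 3 + 6 = 16 ≤ 18, throughput 12 + 12 + 12 = 36.
Best is node-H, node-G, and node-F with total throughput 36.

36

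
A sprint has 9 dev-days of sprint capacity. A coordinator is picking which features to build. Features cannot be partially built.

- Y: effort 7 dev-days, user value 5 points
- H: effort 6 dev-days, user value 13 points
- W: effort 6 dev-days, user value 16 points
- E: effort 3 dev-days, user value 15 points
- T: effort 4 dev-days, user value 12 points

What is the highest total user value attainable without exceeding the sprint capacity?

31

W + E: effort 6 + 3 = 9 ≤ 9, user value 16 + 15 = 31.
E + T: effort 3 + 4 = 7 ≤ 9, user value 15 + 12 = 27.
H + E: effort 6 + 3 = 9 ≤ 9, user value 13 + 15 = 28.
Best is W and E with total user value 31.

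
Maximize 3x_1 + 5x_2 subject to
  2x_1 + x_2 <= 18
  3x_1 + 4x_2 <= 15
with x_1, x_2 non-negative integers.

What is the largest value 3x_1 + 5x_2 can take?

(x_1,x_2)=(1,3): 2·1+1·3=5≤18, 3·1+4·3=15≤15, objective 18.
(x_1,x_2)=(2,2): 2·2+1·2=6≤18, 3·2+4·2=14≤15, objective 16.
(x_1,x_2)=(0,3): 2·0+1·3=3≤18, 3·0+4·3=12≤15, objective 15.
(x_1,x_2)=(1,2): 2·1+1·2=4≤18, 3·1+4·2=11≤15, objective 13.
No feasible integer point exceeds 18.

18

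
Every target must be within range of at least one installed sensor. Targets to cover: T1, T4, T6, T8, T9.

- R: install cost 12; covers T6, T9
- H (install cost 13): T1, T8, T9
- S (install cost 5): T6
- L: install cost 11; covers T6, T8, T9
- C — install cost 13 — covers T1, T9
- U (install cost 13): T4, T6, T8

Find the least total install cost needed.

26

The greedy cost-per-new-target heuristic would pick L, H, and U for 37, but a cheaper cover exists.
Choose H and U: together they cover T1, T4, T6, T8, T9 — every target.
Total install cost: 13 + 13 = 26.
No cover costs less than 26.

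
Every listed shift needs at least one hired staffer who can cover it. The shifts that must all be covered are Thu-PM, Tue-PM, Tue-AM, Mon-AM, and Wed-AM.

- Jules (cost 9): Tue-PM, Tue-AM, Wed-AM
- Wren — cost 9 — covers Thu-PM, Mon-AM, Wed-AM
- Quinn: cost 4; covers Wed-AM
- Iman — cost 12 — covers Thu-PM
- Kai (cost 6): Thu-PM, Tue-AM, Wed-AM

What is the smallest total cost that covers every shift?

18

The greedy cost-per-new-shift heuristic would pick Kai, Jules, and Wren for 24, but a cheaper cover exists.
Choose Jules and Wren: together they cover Thu-PM, Tue-PM, Tue-AM, Mon-AM, Wed-AM — every shift.
Total cost: 9 + 9 = 18.
No cover costs less than 18.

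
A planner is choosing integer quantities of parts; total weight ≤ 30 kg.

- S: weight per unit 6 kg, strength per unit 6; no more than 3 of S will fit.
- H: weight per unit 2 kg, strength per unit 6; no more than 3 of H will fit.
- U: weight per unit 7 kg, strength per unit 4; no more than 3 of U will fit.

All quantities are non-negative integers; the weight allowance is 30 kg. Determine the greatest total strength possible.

H has the best ratio (6/2); taking only H gives at most 3×6 = 18 (stopped by the supply cap of 3).
Mixing does better — 3×S and 3×H: weight 24 ≤ 30, strength 3·6 + 3·6 = 36.

36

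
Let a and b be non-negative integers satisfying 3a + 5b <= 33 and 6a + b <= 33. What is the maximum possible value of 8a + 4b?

52

The continuous relaxation peaks at (4.89, 3.67) with value 53.78; rounding to a feasible lattice point costs some objective.
(a,b)=(5,3): 3·5+5·3=30≤33, 6·5+1·3=33≤33, objective 52.
(a,b)=(4,4): 3·4+5·4=32≤33, 6·4+1·4=28≤33, objective 48.
(a,b)=(5,2): 3·5+5·2=25≤33, 6·5+1·2=32≤33, objective 48.
No feasible integer point exceeds 52.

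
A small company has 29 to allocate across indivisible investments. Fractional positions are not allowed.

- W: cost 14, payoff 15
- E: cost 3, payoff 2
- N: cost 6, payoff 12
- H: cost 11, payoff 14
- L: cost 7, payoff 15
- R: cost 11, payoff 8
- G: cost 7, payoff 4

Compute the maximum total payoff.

43

Take E, N, H, and L: cost 3 + 6 + 11 + 7 = 27 ≤ 29, payoff 2 + 12 + 14 + 15 = 43.
No other feasible combination does better.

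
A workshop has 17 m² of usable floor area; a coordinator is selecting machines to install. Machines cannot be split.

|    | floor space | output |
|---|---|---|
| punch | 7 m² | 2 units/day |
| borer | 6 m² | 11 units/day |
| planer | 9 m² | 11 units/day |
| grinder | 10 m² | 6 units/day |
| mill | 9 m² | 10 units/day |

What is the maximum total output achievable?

22

Allowing fractional choices, the relaxed optimum would be about 24.2, but machines are indivisible.
borer + planer: floor space 6 + 9 = 15 ≤ 17, output 11 + 11 = 22.
borer + mill: floor space 6 + 9 = 15 ≤ 17, output 11 + 10 = 21.
Best is borer and planer with total output 22.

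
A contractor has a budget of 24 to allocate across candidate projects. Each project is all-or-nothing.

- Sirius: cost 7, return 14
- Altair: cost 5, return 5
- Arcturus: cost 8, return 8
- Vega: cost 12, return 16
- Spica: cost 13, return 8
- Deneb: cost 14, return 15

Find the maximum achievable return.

35

Allowing fractional choices, the relaxed optimum would be about 35.4, but projects are indivisible.
Sirius + Altair + Vega: cost 7 + 5 + 12 = 24 ≤ 24, return 14 + 5 + 16 = 35.
Sirius + Deneb: cost 7 + 14 = 21 ≤ 24, return 14 + 15 = 29.
Sirius + Vega: cost 7 + 12 = 19 ≤ 24, return 14 + 16 = 30.
Best is Sirius, Altair, and Vega with total return 35.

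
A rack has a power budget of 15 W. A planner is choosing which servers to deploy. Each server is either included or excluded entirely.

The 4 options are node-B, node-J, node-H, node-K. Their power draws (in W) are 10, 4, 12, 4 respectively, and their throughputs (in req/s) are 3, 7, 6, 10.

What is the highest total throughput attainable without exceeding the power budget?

17

Allowing fractional choices, the relaxed optimum would be about 20.5, but servers are indivisible.
node-B + node-K: power draw 10 + 4 = 14 ≤ 15, throughput 3 + 10 = 13.
node-J + node-K: power draw 4 + 4 = 8 ≤ 15, throughput 7 + 10 = 17.
Best is node-J and node-K with total throughput 17.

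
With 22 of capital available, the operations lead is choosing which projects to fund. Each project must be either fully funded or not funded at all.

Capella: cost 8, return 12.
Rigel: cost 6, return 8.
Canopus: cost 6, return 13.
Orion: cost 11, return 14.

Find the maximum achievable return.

33

Allowing fractional choices, the relaxed optimum would be about 35.5, but projects are indivisible.
Canopus + Orion: cost 6 + 11 = 17 ≤ 22, return 13 + 14 = 27.
Capella + Rigel + Canopus: cost 8 + 6 + 6 = 20 ≤ 22, return 12 + 8 + 13 = 33.
Best is Capella, Rigel, and Canopus with total return 33.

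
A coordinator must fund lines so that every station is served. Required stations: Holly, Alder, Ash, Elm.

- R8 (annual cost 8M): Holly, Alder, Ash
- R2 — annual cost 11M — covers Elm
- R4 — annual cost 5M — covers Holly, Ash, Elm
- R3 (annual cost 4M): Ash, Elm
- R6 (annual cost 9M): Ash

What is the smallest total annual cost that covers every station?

This is an integer covering problem.
The greedy cost-per-new-station heuristic would pick R4 and R8 for 13, but a cheaper cover exists.
Choose R8 and R3: together they cover Holly, Alder, Ash, Elm — every station.
Total annual cost: 8 + 4 = 12.
No cover costs less than 12.

12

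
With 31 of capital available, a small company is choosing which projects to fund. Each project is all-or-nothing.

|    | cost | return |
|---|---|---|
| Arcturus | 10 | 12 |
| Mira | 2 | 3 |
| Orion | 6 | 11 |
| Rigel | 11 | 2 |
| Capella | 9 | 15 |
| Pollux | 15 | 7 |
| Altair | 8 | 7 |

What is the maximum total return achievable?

Take Arcturus, Mira, Orion, and Capella: cost 10 + 2 + 6 + 9 = 27 ≤ 31, return 12 + 3 + 11 + 15 = 41.
No other feasible combination does better.

41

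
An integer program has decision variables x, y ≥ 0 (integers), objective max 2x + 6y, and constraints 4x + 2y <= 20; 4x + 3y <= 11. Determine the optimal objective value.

Relaxing integrality, the LP optimum is 22.00 at (x,y) = (0, 3.67), which is not an integer point.
(x,y)=(0,3): 4·0+2·3=6≤20, 4·0+3·3=9≤11, objective 18.
(x,y)=(1,2): 4·1+2·2=8≤20, 4·1+3·2=10≤11, objective 14.
(x,y)=(0,2): 4·0+2·2=4≤20, 4·0+3·2=6≤11, objective 12.
Maximum is 18 at (x,y)=(0,3).

18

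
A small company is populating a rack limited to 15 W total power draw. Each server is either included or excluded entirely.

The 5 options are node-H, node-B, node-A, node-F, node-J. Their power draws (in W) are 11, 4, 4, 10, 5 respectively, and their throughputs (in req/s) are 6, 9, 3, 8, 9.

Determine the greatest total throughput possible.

node-B + node-J: power draw 4 + 5 = 9 ≤ 15, throughput 9 + 9 = 18.
node-B + node-A + node-J: power draw 4 + 4 + 5 = 13 ≤ 15, throughput 9 + 3 + 9 = 21.
Best is node-B, node-A, and node-J with total throughput 21.

21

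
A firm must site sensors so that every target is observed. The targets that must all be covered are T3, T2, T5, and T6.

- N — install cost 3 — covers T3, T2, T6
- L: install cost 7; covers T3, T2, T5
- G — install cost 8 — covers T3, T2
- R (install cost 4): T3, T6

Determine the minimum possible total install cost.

Choose N and L: together they cover T3, T2, T5, T6 — every target.
Total install cost: 3 + 7 = 10.
No cover costs less than 10.

10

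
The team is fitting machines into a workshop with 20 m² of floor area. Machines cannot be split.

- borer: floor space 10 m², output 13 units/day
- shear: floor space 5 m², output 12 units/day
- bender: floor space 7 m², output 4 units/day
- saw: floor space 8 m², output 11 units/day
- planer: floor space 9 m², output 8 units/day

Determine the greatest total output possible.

Treat it as a binary knapsack problem.
Take shear, bender, and saw: floor space 5 + 7 + 8 = 20 ≤ 20, output 12 + 4 + 11 = 27.
No other feasible combination does better.

27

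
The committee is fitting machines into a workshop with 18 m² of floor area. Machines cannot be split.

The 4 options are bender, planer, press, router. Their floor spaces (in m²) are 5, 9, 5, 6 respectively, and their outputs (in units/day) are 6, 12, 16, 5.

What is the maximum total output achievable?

28

bender + press + router: floor space 5 + 5 + 6 = 16 ≤ 18, output 6 + 16 + 5 = 27.
planer + press: floor space 9 + 5 = 14 ≤ 18, output 12 + 16 = 28.
Best is planer and press with total output 28.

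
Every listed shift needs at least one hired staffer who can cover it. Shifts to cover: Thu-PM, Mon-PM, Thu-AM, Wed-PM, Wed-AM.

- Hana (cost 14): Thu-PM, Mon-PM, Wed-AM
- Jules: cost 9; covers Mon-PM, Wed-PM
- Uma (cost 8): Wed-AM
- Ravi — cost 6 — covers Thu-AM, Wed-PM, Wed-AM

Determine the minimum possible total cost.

Choose Hana and Ravi: together they cover Thu-PM, Mon-PM, Thu-AM, Wed-PM, Wed-AM — every shift.
Total cost: 14 + 6 = 20.
No cover costs less than 20.

20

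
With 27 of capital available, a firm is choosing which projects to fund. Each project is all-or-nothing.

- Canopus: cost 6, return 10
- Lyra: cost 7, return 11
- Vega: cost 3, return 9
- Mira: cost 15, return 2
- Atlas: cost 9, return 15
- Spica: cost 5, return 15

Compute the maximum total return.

51

This is a 0-1 knapsack instance.
Allowing fractional choices, the relaxed optimum would be about 55.3, but projects are indivisible.
Lyra + Vega + Atlas + Spica: cost 7 + 3 + 9 + 5 = 24 ≤ 27, return 11 + 9 + 15 + 15 = 50.
Canopus + Lyra + Atlas + Spica: cost 6 + 7 + 9 + 5 = 27 ≤ 27, return 10 + 11 + 15 + 15 = 51.
Canopus + Vega + Atlas + Spica: cost 6 + 3 + 9 + 5 = 23 ≤ 27, return 10 + 9 + 15 + 15 = 49.
Best is Canopus, Lyra, Atlas, and Spica with total return 51.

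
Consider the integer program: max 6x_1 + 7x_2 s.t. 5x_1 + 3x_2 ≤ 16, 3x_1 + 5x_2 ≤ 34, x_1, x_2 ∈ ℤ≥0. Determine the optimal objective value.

35

Relaxing integrality, the LP optimum is 37.33 at (x_1,x_2) = (0, 5.33), which is not an integer point.
(x_1,x_2)=(0,5): 5·0+3·5=15≤16, 3·0+5·5=25≤34, objective 35.
(x_1,x_2)=(0,4): 5·0+3·4=12≤16, 3·0+5·4=20≤34, objective 28.
The best lattice point is (0,5), giving 35.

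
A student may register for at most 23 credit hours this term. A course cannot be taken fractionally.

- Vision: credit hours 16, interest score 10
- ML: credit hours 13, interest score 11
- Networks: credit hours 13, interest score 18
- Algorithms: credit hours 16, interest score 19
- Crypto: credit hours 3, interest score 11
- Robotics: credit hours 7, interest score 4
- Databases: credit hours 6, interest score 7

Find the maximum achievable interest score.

36

This is a 0-1 knapsack instance.
Allowing fractional choices, the relaxed optimum would be about 37.3, but courses are indivisible.
Networks + Crypto + Robotics: credit hours 13 + 3 + 7 = 23 ≤ 23, interest score 18 + 11 + 4 = 33.
Networks + Crypto + Databases: credit hours 13 + 3 + 6 = 22 ≤ 23, interest score 18 + 11 + 7 = 36.
Best is Networks, Crypto, and Databases with total interest score 36.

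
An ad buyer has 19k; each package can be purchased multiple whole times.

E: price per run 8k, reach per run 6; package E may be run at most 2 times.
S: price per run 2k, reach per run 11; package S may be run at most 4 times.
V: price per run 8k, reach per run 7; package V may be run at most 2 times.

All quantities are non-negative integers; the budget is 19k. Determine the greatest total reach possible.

51

S has the best ratio (11/2); taking only S gives at most 4×11 = 44 (stopped by the supply cap of 4).
Mixing does better — 4×S and 1×V: price 16 ≤ 19, reach 4·11 + 1·7 = 51.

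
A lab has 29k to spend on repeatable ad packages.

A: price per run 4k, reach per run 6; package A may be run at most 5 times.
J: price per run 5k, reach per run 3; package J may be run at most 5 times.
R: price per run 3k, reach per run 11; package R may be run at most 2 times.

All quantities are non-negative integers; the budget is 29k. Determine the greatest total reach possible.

R has the best ratio (11/3); taking only R gives at most 2×11 = 22 (stopped by the supply cap of 2).
Mixing does better — 5×A and 2×R: price 26 ≤ 29, reach 5·6 + 2·11 = 52.

52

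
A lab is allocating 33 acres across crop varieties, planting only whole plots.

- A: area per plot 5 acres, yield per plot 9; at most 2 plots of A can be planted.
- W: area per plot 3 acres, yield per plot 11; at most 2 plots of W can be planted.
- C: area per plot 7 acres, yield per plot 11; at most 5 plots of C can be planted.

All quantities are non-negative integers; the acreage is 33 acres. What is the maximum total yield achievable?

64

This is a bounded integer knapsack.
W has the best ratio (11/3); taking only W gives at most 2×11 = 22 (stopped by the supply cap of 2).
Mixing does better — 1×A, 2×W, and 3×C: area 32 ≤ 33, yield 1·9 + 2·11 + 3·11 = 64.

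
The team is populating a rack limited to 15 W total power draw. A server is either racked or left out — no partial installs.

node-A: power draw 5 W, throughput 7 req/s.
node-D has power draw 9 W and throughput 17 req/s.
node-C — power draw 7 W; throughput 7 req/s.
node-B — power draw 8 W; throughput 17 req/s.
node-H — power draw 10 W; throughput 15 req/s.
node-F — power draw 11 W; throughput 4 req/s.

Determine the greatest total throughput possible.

This is an integer program with binary decision variables.
Allowing fractional choices, the relaxed optimum would be about 30.2, but servers are indivisible.
node-C + node-B: power draw 7 + 8 = 15 ≤ 15, throughput 7 + 17 = 24.
node-A + node-D: power draw 5 + 9 = 14 ≤ 15, throughput 7 + 17 = 24.
node-A + node-B: power draw 5 + 8 = 13 ≤ 15, throughput 7 + 17 = 24.
The maximum throughput is 24; one optimal choice is node-A and node-B.

24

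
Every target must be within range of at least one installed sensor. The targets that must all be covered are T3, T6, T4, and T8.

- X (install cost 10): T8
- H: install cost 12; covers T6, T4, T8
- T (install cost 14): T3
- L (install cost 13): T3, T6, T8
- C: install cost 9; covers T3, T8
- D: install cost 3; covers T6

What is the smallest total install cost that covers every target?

This is a weighted set-cover instance.
The greedy cost-per-new-target heuristic would pick D, C, and H for 24, but a cheaper cover exists.
Choose H and C: together they cover T3, T6, T4, T8 — every target.
Total install cost: 12 + 9 = 21.
No cover costs less than 21.

21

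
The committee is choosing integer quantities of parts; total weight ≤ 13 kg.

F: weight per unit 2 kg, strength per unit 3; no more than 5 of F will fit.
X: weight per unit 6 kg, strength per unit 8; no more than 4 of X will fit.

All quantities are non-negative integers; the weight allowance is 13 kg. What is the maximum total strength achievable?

17

This is a bounded integer knapsack.
F has the best ratio (3/2); taking only F gives at most 5×3 = 15 (stopped by the supply cap of 5).
Mixing does better — 3×F and 1×X: weight 12 ≤ 13, strength 3·3 + 1·8 = 17.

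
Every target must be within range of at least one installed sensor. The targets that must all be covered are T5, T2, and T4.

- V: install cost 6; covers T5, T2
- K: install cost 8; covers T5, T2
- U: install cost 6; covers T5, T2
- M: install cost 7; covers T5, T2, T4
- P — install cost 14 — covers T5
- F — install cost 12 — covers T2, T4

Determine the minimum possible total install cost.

M alone covers T5, T2, T4 — every target.
Total install cost: 7.

7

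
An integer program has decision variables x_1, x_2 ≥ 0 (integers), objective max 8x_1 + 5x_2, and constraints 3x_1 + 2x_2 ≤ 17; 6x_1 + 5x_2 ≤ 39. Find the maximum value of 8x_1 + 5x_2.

(x_1,x_2)=(5,1): 3·5+2·1=17≤17, 6·5+5·1=35≤39, objective 45.
(x_1,x_2)=(4,2): 3·4+2·2=16≤17, 6·4+5·2=34≤39, objective 42.
(x_1,x_2)=(5,0): 3·5+2·0=15≤17, 6·5+5·0=30≤39, objective 40.
The best lattice point is (5,1), giving 45.

45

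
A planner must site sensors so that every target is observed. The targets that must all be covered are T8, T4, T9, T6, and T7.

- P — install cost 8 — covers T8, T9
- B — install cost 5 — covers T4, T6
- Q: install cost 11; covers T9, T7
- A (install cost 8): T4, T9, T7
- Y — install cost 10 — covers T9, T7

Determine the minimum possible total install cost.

Choose P, B, and A: together they cover T8, T4, T9, T6, T7 — every target.
Total install cost: 8 + 5 + 8 = 21.
No cover costs less than 21.

21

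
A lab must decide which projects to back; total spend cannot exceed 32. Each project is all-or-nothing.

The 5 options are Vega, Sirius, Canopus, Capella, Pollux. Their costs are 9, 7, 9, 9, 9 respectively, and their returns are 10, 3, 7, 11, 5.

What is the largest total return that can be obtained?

Treat it as a binary knapsack problem.
Allowing fractional choices, the relaxed optimum would be about 30.8, but projects are indivisible.
Vega + Canopus + Capella: cost 9 + 9 + 9 = 27 ≤ 32, return 10 + 7 + 11 = 28.
Vega + Capella + Pollux: cost 9 + 9 + 9 = 27 ≤ 32, return 10 + 11 + 5 = 26.
Vega + Sirius + Capella: cost 9 + 7 + 9 = 25 ≤ 32, return 10 + 3 + 11 = 24.
Best is Vega, Canopus, and Capella with total return 28.

28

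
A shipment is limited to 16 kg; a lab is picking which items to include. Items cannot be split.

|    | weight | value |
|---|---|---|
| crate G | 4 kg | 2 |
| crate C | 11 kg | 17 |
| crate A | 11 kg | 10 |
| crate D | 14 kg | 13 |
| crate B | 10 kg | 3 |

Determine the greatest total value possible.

This is an integer program with binary decision variables.
Allowing fractional choices, the relaxed optimum would be about 21.6, but items are indivisible.
crate C: weight 11 ≤ 16, value 17.
crate D: weight 14 ≤ 16, value 13.
crate G + crate C: weight 4 + 11 = 15 ≤ 16, value 2 + 17 = 19.
Best is crate G and crate C with total value 19.

19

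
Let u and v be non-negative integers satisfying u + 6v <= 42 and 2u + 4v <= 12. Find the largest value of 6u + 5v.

36

(u,v)=(6,0) is feasible, giving 36.
(u,v)=(5,0) is feasible, giving 30.
No feasible integer point exceeds 36.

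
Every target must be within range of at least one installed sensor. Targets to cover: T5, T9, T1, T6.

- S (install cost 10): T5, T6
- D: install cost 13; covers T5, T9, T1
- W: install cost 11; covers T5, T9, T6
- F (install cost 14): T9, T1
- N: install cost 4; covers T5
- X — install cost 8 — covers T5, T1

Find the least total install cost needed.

19

Choose W and X: together they cover T5, T9, T1, T6 — every target.
Total install cost: 11 + 8 = 19.
No cover costs less than 19.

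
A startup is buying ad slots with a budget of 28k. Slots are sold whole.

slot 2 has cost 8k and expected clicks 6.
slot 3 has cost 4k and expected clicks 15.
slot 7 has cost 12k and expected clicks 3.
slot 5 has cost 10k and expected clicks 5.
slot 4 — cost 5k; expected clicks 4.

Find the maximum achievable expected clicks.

slot 2 + slot 3 + slot 4: cost 8 + 4 + 5 = 17 ≤ 28, expected clicks 6 + 15 + 4 = 25.
slot 2 + slot 3 + slot 5 + slot 4: cost 8 + 4 + 10 + 5 = 27 ≤ 28, expected clicks 6 + 15 + 5 + 4 = 30.
slot 2 + slot 3 + slot 5: cost 8 + 4 + 10 = 22 ≤ 28, expected clicks 6 + 15 + 5 = 26.
Best is slot 2, slot 3, slot 5, and slot 4 with total expected clicks 30.

30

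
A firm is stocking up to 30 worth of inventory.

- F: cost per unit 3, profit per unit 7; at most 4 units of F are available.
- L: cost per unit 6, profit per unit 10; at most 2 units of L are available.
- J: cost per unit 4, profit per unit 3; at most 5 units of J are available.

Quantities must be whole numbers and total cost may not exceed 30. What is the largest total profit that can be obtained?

4×F and 2×L: cost 24 ≤ 30, profit 4·7 + 2·10 = 48.
4×F, 2×L, and 1×J: cost 28 ≤ 30, profit 4·7 + 2·10 + 1·3 = 51.
Best is 51.

51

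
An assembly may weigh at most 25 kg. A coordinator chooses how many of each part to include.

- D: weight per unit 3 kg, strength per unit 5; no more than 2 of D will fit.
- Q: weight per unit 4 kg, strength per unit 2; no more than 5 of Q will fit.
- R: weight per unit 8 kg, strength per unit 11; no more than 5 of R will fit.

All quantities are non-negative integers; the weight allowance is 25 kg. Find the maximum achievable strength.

33

3×R: weight 24 ≤ 25, strength 3·11 = 33.
2×D and 2×R: weight 22 ≤ 25, strength 2·5 + 2·11 = 32.
Best is 33.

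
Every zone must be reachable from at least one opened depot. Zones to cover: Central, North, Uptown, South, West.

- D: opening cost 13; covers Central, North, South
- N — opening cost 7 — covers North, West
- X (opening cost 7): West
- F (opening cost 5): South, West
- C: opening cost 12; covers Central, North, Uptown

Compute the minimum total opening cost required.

17

This is an integer covering problem.
Choose F and C: together they cover Central, North, Uptown, South, West — every zone.
Total opening cost: 5 + 12 = 17.
No cover costs less than 17.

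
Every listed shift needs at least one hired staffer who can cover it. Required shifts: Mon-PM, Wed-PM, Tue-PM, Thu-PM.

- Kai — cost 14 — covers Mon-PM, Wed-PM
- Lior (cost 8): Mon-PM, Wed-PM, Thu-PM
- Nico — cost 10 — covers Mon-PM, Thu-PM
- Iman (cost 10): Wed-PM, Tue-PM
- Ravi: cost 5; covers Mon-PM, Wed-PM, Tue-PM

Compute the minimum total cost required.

Choose Lior and Ravi: together they cover Mon-PM, Wed-PM, Tue-PM, Thu-PM — every shift.
Total cost: 8 + 5 = 13.
No cover costs less than 13.

13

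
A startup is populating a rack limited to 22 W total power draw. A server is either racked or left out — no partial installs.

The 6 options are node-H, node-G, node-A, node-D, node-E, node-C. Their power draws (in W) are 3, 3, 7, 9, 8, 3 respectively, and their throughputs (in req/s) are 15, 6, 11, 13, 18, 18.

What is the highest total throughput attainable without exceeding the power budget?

62

Allowing fractional choices, the relaxed optimum would be about 64.9, but servers are indivisible.
node-H + node-G + node-E + node-C: power draw 3 + 3 + 8 + 3 = 17 ≤ 22, throughput 15 + 6 + 18 + 18 = 57.
node-H + node-A + node-D + node-C: power draw 3 + 7 + 9 + 3 = 22 ≤ 22, throughput 15 + 11 + 13 + 18 = 57.
node-H + node-A + node-E + node-C: power draw 3 + 7 + 8 + 3 = 21 ≤ 22, throughput 15 + 11 + 18 + 18 = 62.
Best is node-H, node-A, node-E, and node-C with total throughput 62.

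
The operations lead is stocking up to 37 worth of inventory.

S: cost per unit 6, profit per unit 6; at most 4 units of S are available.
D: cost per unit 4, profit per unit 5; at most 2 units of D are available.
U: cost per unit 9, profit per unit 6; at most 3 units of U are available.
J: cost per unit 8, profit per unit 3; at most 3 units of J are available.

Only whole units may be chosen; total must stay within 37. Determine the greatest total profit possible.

3×S, 2×D, and 1×U: cost 35 ≤ 37, profit 3·6 + 2·5 + 1·6 = 34.
4×S, 1×D, and 1×U: cost 37 ≤ 37, profit 4·6 + 1·5 + 1·6 = 35.
Best is 35.

35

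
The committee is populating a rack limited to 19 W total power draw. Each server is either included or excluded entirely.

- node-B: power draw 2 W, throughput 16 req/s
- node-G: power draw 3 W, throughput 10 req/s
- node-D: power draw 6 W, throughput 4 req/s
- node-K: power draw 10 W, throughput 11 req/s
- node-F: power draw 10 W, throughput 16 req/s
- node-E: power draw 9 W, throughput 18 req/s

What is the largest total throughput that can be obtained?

44

node-B + node-G + node-E: power draw 2 + 3 + 9 = 14 ≤ 19, throughput 16 + 10 + 18 = 44.
node-B + node-G + node-F: power draw 2 + 3 + 10 = 15 ≤ 19, throughput 16 + 10 + 16 = 42.
node-B + node-D + node-E: power draw 2 + 6 + 9 = 17 ≤ 19, throughput 16 + 4 + 18 = 38.
Best is node-B, node-G, and node-E with total throughput 44.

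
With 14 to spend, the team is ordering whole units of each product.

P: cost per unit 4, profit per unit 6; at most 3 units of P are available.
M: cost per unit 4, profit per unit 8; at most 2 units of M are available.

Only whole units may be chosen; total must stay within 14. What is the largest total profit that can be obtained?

M has the best ratio (8/4); taking only M gives at most 2×8 = 16 (stopped by the supply cap of 2).
Mixing does better — 1×P and 2×M: cost 12 ≤ 14, profit 1·6 + 2·8 = 22.

22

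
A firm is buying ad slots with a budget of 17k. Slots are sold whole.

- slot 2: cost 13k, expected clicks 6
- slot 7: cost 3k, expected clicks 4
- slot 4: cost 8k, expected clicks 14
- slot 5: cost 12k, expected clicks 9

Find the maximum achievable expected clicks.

18

Treat it as a binary knapsack problem.
Allowing fractional choices, the relaxed optimum would be about 22.5, but ad slots are indivisible.
slot 4: cost 8 ≤ 17, expected clicks 14.
slot 7 + slot 4: cost 3 + 8 = 11 ≤ 17, expected clicks 4 + 14 = 18.
Best is slot 7 and slot 4 with total expected clicks 18.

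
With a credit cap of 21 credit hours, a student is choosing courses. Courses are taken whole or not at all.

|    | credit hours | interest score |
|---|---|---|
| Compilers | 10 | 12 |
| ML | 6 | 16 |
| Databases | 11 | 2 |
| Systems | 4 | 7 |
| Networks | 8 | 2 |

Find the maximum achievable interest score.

35

Allowing fractional choices, the relaxed optimum would be about 35.2, but courses are indivisible.
Compilers + ML: credit hours 10 + 6 = 16 ≤ 21, interest score 12 + 16 = 28.
Compilers + ML + Systems: credit hours 10 + 6 + 4 = 20 ≤ 21, interest score 12 + 16 + 7 = 35.
Best is Compilers, ML, and Systems with total interest score 35.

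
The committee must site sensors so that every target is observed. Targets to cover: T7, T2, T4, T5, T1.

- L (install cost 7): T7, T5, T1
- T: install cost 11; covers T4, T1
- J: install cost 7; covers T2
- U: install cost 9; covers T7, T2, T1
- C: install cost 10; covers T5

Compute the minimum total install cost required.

Choose L, T, and J: together they cover T7, T2, T4, T5, T1 — every target.
Total install cost: 7 + 11 + 7 = 25.
No cover costs less than 25.

25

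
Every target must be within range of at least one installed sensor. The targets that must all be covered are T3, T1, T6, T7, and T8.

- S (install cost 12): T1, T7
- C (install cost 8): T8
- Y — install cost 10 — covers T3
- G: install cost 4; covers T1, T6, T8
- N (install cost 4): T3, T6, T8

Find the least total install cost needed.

16

The greedy cost-per-new-target heuristic would pick G, N, and S for 20, but a cheaper cover exists.
Choose S and N: together they cover T3, T1, T6, T7, T8 — every target.
Total install cost: 12 + 4 = 16.
No cover costs less than 16.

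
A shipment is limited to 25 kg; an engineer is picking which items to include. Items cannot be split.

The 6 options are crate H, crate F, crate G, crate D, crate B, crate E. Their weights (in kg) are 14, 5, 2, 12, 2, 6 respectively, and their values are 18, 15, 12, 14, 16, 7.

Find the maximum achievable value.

Treat it as a binary knapsack problem.
Take crate H, crate F, crate G, and crate B: weight 14 + 5 + 2 + 2 = 23 ≤ 25, value 18 + 15 + 12 + 16 = 61.
No other feasible combination does better.

61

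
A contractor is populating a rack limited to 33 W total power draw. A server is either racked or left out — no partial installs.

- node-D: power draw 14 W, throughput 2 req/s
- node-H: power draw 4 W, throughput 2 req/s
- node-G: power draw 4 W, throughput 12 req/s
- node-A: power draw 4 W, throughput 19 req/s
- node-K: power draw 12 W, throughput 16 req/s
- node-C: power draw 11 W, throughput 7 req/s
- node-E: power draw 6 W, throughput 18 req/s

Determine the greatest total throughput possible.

67

node-A + node-K + node-C + node-E: power draw 4 + 12 + 11 + 6 = 33 ≤ 33, throughput 19 + 16 + 7 + 18 = 60.
node-H + node-G + node-A + node-K + node-E: power draw 4 + 4 + 4 + 12 + 6 = 30 ≤ 33, throughput 2 + 12 + 19 + 16 + 18 = 67.
node-G + node-A + node-K + node-E: power draw 4 + 4 + 12 + 6 = 26 ≤ 33, throughput 12 + 19 + 16 + 18 = 65.
Best is node-H, node-G, node-A, node-K, and node-E with total throughput 67.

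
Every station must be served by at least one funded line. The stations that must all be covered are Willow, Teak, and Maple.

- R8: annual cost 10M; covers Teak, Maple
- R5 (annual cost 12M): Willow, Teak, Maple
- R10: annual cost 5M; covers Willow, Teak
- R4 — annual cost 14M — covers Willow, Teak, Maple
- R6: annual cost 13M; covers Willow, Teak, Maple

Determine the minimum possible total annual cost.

12

This is an integer covering problem.
R5 alone covers Willow, Teak, Maple — every station.
Total annual cost: 12.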